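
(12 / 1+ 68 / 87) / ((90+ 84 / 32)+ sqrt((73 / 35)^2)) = 0.13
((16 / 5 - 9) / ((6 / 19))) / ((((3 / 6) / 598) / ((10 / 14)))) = -329498 / 21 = -15690.38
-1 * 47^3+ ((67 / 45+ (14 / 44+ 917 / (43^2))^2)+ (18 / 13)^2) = -1306456505284313363 / 12583991096820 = -103818.93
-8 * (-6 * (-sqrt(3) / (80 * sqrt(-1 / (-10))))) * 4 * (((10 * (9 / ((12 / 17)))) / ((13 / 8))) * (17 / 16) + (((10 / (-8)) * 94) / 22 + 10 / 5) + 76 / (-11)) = -11406 * sqrt(30) / 65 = -961.13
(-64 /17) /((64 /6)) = -6 /17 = -0.35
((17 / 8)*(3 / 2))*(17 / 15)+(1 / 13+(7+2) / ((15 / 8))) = 8829 / 1040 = 8.49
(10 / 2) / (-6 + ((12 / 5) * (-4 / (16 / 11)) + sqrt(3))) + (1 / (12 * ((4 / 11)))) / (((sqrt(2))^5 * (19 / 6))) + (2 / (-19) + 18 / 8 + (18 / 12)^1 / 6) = -125 * sqrt(3) / 3894 + 11 * sqrt(2) / 1216 + 24542 / 12331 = 1.95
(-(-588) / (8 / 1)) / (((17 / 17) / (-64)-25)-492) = -672 / 4727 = -0.14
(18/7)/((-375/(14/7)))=-12/875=-0.01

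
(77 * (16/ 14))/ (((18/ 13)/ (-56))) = -32032/ 9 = -3559.11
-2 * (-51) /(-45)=-34 /15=-2.27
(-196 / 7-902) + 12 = -918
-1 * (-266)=266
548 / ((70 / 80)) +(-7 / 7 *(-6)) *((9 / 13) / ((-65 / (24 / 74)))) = 626.26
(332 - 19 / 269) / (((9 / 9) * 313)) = 89289 / 84197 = 1.06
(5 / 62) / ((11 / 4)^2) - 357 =-1339067 / 3751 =-356.99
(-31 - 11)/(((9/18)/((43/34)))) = -1806/17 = -106.24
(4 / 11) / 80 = 1 / 220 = 0.00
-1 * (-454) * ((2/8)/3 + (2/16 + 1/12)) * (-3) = -397.25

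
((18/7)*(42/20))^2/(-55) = -729/1375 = -0.53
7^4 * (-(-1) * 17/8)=40817/8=5102.12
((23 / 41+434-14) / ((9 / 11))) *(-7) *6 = -2655422 / 123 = -21588.80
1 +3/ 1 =4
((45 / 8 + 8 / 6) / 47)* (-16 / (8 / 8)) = -334 / 141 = -2.37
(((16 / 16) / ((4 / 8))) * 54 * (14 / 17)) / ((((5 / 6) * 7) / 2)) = 30.49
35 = 35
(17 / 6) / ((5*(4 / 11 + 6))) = 187 / 2100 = 0.09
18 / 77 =0.23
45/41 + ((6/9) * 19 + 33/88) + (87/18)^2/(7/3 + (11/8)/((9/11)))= 5675945/284376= 19.96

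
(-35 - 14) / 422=-49 / 422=-0.12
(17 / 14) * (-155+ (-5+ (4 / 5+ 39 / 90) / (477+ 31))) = -41452171 / 213360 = -194.28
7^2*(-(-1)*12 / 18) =98 / 3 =32.67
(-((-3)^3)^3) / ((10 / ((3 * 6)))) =177147 / 5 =35429.40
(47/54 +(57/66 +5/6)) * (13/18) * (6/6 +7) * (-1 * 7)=-277550/2673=-103.83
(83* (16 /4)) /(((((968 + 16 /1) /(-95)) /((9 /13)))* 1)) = -23655 /1066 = -22.19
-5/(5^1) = -1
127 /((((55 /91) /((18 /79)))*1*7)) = 29718 /4345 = 6.84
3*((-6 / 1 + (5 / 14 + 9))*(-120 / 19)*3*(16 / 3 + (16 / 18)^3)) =-4136000 / 3591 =-1151.77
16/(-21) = -16/21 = -0.76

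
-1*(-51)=51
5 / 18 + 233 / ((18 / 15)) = 1750 / 9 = 194.44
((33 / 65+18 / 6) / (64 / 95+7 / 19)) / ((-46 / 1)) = -0.07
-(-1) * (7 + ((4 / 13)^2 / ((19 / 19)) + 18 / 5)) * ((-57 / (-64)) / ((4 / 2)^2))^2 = 29361213 / 55377920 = 0.53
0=0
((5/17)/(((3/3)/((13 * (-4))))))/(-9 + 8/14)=1820/1003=1.81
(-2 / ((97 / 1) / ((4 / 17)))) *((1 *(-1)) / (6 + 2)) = 1 / 1649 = 0.00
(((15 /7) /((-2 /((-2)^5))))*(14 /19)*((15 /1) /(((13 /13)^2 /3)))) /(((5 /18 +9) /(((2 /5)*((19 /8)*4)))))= 77760 /167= 465.63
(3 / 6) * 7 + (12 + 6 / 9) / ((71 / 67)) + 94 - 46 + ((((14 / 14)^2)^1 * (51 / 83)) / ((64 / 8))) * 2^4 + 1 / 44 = 50332229 / 777876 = 64.70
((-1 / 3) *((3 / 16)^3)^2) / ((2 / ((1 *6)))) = -729 / 16777216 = -0.00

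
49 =49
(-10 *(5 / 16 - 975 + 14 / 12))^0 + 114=115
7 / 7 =1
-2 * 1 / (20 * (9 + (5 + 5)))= -1 / 190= -0.01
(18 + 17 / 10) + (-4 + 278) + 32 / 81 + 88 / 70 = 1674647 / 5670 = 295.35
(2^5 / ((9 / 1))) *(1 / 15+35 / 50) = 368 / 135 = 2.73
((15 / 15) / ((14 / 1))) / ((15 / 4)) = 0.02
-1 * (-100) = 100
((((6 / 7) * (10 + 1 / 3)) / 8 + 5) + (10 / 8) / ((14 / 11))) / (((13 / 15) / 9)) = 53595 / 728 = 73.62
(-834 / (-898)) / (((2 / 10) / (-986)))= -2055810 / 449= -4578.64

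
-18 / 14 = -9 / 7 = -1.29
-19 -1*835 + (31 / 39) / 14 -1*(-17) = -456971 / 546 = -836.94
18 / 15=6 / 5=1.20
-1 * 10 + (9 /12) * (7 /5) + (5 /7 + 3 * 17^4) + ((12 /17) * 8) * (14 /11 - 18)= 6557050769 /26180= 250460.30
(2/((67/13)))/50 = 13/1675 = 0.01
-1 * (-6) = 6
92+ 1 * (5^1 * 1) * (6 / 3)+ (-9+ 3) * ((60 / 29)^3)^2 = -219264021258 / 594823321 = -368.62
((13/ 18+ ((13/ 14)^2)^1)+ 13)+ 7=38075/ 1764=21.58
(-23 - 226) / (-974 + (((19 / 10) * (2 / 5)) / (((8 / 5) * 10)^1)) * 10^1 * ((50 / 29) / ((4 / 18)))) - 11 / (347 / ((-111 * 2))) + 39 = 3616225671 / 78114211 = 46.29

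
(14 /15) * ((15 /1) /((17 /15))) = 210 /17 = 12.35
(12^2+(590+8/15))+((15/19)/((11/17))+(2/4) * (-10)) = 2290912/3135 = 730.75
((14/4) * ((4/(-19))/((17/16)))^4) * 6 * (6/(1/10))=21139292160/10884540241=1.94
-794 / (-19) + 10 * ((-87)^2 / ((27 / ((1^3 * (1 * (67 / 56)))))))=5419661 / 1596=3395.78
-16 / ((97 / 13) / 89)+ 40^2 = 136688 / 97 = 1409.15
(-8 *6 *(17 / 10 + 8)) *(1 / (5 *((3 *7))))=-776 / 175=-4.43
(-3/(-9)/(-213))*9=-1/71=-0.01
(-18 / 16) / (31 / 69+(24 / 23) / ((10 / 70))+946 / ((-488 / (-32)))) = -0.02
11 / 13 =0.85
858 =858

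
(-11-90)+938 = 837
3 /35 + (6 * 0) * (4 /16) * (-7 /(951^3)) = 3 /35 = 0.09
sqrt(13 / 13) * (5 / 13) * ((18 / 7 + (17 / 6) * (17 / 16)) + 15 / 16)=1685 / 672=2.51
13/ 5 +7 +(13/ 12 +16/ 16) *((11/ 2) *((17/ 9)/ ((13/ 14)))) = 231017/ 7020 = 32.91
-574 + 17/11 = -6297/11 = -572.45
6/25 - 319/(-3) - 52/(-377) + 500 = 1319597/2175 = 606.71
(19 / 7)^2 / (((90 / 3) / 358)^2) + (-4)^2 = 1065.14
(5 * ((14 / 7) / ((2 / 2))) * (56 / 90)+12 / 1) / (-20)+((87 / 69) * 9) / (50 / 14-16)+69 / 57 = -12067 / 19665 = -0.61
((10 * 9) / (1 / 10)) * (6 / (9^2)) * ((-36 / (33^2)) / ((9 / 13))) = -10400 / 3267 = -3.18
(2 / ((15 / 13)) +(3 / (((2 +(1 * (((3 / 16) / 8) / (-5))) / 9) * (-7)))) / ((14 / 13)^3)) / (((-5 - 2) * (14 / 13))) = -1403517791 / 6774817665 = -0.21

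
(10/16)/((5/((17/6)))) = 17/48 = 0.35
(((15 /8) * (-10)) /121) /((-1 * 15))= 5 /484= 0.01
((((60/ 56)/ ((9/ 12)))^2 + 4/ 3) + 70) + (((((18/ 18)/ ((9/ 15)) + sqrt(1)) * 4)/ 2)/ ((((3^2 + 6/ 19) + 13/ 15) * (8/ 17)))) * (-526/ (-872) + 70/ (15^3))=309968831503/ 4184887140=74.07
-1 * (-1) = 1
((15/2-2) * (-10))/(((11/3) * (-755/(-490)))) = -1470/151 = -9.74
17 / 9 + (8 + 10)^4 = 944801 / 9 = 104977.89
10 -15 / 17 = 155 / 17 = 9.12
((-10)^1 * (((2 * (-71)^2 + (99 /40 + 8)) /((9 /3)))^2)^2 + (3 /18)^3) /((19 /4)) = -269657249667796.95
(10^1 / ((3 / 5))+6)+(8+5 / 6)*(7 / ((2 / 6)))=1249 / 6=208.17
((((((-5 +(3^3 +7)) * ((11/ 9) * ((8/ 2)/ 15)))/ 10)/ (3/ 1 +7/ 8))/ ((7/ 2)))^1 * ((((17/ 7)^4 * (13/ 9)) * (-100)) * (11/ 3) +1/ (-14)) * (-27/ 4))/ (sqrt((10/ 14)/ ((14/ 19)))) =3047993782636 * sqrt(190)/ 4772887875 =8802.57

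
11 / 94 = 0.12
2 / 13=0.15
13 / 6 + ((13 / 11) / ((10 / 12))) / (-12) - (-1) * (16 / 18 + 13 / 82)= 125663 / 40590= 3.10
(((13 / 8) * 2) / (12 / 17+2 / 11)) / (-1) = -3.66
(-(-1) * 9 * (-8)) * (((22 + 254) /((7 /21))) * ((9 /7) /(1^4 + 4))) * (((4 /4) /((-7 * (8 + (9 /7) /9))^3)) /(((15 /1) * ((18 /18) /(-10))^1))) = -13248 /240065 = -0.06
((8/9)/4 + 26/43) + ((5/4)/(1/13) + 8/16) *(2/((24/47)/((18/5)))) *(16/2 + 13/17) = 544959961/263160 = 2070.83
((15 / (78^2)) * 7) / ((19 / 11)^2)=4235 / 732108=0.01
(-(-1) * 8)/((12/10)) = 20/3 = 6.67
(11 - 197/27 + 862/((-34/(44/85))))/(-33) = 367528/1287495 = 0.29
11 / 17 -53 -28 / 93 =-83246 / 1581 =-52.65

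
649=649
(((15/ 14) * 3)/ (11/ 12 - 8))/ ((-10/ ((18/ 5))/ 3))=0.49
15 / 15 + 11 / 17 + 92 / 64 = 839 / 272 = 3.08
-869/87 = -9.99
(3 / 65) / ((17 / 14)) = 42 / 1105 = 0.04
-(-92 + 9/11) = 1003/11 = 91.18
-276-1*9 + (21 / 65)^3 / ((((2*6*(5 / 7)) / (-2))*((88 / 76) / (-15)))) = -3442565787 / 12083500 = -284.90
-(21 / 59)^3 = -9261 / 205379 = -0.05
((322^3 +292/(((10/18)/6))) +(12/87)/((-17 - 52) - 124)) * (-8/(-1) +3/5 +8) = 77555399511748/139925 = 554264066.55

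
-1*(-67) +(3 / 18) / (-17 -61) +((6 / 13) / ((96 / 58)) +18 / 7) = 457645 / 6552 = 69.85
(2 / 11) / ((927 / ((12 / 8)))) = 1 / 3399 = 0.00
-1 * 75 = -75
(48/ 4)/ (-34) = -6/ 17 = -0.35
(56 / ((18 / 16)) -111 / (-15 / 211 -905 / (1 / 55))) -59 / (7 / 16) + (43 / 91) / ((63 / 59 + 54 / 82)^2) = -84.92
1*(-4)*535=-2140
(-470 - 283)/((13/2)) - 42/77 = -16644/143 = -116.39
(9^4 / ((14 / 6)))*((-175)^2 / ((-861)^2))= 1366875 / 11767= 116.16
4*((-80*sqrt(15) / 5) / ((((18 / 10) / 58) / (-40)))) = 319478.09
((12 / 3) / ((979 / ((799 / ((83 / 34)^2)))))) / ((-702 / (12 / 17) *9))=-434656 / 7101780543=-0.00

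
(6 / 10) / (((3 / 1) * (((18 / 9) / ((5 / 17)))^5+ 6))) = 625 / 45454174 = 0.00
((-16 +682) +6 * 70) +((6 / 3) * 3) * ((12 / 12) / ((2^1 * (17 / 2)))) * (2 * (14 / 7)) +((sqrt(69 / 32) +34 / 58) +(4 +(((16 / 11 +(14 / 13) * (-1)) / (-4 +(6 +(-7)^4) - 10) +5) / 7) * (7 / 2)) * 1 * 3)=sqrt(138) / 8 +373678992473 / 337408214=1108.97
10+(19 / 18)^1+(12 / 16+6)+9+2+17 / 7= 7871 / 252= 31.23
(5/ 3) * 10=50/ 3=16.67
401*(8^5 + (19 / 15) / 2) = 394206659 / 30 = 13140221.97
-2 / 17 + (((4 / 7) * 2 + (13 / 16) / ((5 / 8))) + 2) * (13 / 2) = 68451 / 2380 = 28.76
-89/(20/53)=-4717/20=-235.85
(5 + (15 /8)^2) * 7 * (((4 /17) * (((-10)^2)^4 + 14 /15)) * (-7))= -4005750037387 /408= -9818014797.52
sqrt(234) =3 * sqrt(26) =15.30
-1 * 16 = -16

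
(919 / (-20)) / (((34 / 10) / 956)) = -219641 / 17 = -12920.06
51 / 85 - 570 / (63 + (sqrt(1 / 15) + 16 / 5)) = -6582108 / 821695 + 1425 * sqrt(15) / 164339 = -7.98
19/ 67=0.28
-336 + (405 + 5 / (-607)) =41878 / 607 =68.99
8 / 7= 1.14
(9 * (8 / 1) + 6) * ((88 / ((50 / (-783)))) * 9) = -24185304 / 25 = -967412.16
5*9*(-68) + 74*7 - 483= -3025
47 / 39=1.21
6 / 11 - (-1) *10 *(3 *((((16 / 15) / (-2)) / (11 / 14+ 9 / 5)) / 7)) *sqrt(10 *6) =-6.30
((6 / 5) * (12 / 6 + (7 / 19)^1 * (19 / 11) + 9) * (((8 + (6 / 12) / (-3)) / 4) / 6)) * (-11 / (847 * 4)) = -188 / 12705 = -0.01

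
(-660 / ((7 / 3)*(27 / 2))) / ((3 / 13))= -5720 / 63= -90.79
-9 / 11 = -0.82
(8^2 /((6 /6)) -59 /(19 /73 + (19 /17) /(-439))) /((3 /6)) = -23156901 /70205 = -329.85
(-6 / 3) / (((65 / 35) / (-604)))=8456 / 13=650.46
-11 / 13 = -0.85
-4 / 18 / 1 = -2 / 9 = -0.22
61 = 61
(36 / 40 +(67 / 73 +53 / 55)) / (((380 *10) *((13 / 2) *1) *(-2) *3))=-1489 / 79336400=-0.00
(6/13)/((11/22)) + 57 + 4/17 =12853/221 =58.16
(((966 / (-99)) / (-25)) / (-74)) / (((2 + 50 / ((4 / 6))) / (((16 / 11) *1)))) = -368 / 3693525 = -0.00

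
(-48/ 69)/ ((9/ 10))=-160/ 207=-0.77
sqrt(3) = 1.73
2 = 2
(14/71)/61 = 14/4331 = 0.00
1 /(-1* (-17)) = 1 /17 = 0.06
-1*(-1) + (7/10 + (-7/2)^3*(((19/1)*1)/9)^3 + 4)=-11596973/29160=-397.70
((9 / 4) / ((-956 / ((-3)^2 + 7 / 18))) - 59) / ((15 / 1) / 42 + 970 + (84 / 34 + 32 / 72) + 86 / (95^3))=-0.06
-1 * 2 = -2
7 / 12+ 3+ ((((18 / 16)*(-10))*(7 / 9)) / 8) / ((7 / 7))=239 / 96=2.49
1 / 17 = 0.06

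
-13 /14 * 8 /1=-7.43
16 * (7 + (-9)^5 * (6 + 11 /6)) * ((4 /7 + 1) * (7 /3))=-81407656 /3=-27135885.33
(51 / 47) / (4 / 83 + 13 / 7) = 9877 / 17343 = 0.57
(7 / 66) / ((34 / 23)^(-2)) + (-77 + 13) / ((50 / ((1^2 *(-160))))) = 17896198 / 87285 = 205.03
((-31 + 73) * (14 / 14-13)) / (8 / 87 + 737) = -6264 / 9161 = -0.68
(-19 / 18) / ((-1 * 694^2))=19 / 8669448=0.00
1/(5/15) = 3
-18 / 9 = -2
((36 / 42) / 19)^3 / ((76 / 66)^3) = 970299 / 16136737183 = 0.00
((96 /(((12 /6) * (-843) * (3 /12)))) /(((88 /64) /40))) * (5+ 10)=-307200 /3091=-99.39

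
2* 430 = 860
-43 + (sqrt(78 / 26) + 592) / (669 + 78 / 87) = -818193 / 19427 + 29 * sqrt(3) / 19427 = -42.11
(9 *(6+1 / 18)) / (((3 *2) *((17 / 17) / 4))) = 109 / 3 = 36.33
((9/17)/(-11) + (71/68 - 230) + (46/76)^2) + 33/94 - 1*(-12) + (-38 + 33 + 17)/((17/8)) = -1336646511/6345658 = -210.64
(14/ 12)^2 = 49/ 36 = 1.36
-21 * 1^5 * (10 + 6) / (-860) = 84 / 215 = 0.39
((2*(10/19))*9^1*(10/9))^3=1166.35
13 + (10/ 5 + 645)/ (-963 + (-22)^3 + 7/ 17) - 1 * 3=1962801/ 197380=9.94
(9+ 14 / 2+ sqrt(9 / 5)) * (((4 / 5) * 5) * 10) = 24 * sqrt(5)+ 640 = 693.67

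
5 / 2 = 2.50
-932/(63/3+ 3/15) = -2330/53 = -43.96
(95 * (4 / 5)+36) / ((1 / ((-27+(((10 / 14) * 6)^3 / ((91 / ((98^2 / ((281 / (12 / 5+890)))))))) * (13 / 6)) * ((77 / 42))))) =3296752536 / 281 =11732215.43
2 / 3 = 0.67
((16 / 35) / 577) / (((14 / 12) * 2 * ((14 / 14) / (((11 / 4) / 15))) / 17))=748 / 706825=0.00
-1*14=-14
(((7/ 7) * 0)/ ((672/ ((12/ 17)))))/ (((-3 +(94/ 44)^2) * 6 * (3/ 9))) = 0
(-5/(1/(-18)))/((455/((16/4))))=72/91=0.79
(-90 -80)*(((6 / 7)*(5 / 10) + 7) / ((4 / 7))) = -2210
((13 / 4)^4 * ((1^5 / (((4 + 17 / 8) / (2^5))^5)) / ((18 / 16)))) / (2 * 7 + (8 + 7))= 981348487528448 / 73726039989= 13310.74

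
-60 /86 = -30 /43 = -0.70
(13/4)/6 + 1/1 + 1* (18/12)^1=73/24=3.04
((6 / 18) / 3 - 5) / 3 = -1.63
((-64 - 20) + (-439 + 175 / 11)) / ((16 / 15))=-41835 / 88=-475.40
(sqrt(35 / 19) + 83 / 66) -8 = -445 / 66 + sqrt(665) / 19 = -5.39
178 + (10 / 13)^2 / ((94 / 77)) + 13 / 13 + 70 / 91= 180.25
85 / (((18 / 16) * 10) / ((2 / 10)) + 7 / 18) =1.50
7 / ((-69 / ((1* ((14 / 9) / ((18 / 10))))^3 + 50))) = -5.14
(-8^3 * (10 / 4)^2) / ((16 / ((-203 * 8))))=324800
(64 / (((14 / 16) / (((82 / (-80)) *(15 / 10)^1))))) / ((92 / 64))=-62976 / 805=-78.23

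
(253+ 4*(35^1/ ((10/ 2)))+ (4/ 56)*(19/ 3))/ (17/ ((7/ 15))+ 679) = 11821/ 30048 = 0.39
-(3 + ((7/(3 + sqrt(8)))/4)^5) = -56525013/1024 + 19983523* sqrt(2)/512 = -3.00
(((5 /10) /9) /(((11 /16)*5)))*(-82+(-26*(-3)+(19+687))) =11.35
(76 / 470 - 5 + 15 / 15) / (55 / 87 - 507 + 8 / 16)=156948 / 20684935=0.01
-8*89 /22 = -356 /11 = -32.36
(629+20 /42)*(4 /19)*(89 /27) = 4705964 /10773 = 436.83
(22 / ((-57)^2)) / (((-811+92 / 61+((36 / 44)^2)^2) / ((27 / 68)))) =-29472333 / 8868673430732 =-0.00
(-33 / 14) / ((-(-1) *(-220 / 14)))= 3 / 20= 0.15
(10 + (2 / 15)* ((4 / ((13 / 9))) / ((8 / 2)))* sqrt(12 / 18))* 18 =36* sqrt(6) / 65 + 180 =181.36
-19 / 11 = -1.73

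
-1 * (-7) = 7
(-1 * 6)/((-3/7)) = 14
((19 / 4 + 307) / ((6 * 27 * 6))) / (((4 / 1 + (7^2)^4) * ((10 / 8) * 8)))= 1247 / 224135618400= 0.00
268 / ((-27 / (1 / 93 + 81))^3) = -114607131213472 / 15832158831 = -7238.88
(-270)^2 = 72900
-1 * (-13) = 13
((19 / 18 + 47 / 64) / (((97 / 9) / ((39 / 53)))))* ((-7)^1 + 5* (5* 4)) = 3739437 / 329024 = 11.37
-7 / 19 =-0.37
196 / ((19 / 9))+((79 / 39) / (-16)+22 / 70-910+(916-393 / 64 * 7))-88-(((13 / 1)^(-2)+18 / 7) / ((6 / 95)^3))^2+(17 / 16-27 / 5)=-81150322361690319613 / 775372885560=-104659737.11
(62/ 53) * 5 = 310/ 53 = 5.85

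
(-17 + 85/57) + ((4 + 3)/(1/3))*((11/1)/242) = -18251/1254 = -14.55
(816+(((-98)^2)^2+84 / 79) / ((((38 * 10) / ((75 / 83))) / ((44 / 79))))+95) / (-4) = -30767.78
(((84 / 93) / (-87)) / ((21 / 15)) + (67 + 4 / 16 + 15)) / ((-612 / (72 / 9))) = -887233 / 825282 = -1.08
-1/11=-0.09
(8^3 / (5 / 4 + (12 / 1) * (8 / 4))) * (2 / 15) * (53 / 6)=108544 / 4545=23.88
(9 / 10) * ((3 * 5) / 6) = 9 / 4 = 2.25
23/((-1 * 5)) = -23/5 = -4.60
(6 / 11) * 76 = 456 / 11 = 41.45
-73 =-73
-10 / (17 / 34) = -20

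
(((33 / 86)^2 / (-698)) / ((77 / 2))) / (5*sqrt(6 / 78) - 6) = 495*sqrt(13) / 8004313604 + 3861 / 4002156802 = 0.00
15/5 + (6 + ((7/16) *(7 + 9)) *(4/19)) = 199/19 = 10.47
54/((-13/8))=-432/13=-33.23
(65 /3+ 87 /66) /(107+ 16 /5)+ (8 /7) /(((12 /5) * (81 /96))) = 5312605 /6873174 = 0.77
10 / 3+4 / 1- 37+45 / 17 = -1378 / 51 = -27.02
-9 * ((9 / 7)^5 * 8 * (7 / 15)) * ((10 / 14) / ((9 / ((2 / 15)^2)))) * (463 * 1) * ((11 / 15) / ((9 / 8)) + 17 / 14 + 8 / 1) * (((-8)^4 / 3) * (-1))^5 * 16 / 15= 2548177443388158562550153216 / 661775625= 3850515714277265141.87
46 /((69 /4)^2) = 32 /207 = 0.15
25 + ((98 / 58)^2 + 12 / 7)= 174074 / 5887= 29.57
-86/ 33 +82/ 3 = 272/ 11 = 24.73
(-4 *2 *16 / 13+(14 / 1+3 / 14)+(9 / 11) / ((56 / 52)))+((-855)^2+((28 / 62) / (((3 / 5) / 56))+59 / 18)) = 408348100513 / 558558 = 731075.56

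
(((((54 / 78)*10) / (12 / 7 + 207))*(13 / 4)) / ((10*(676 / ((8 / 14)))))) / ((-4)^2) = 3 / 5267392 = 0.00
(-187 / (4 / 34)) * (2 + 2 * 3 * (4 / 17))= -5423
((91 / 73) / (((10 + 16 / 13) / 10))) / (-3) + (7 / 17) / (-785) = -79047584 / 213346515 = -0.37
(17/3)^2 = 289/9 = 32.11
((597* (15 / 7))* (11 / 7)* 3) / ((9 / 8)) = 262680 / 49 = 5360.82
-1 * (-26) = 26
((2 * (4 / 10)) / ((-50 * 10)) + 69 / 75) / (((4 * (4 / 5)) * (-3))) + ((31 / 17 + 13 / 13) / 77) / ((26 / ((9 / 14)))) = -33863153 / 357357000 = -0.09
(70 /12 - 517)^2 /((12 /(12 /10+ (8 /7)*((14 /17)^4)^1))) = 3389374335947 /90202680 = 37575.10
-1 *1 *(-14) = 14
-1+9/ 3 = 2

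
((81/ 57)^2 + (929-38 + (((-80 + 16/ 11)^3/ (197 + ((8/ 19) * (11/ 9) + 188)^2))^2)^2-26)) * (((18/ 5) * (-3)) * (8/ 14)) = -2023579324442535170138647385757654598955334847155930954480/ 9454747139320750169825406550359844355602980248867647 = -214027.86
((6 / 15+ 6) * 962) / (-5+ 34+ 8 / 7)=215488 / 1055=204.25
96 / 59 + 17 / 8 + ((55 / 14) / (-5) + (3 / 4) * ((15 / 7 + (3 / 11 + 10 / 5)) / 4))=137901 / 36344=3.79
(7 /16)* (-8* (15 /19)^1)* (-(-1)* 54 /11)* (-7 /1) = 19845 /209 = 94.95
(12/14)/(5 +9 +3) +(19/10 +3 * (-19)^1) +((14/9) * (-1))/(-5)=-586249/10710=-54.74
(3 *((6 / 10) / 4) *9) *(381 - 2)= 30699 / 20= 1534.95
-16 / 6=-2.67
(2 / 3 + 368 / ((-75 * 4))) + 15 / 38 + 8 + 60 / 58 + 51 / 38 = 140661 / 13775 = 10.21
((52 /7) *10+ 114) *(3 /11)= 3954 /77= 51.35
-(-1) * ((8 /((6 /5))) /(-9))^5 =-3200000 /14348907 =-0.22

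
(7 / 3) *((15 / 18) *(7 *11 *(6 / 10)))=539 / 6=89.83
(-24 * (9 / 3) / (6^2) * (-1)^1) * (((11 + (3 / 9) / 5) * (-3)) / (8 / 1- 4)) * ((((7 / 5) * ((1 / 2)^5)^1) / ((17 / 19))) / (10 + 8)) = -11039 / 244800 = -0.05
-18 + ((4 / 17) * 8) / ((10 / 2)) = -1498 / 85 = -17.62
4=4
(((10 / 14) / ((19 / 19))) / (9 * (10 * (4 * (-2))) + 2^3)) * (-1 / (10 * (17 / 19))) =19 / 169456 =0.00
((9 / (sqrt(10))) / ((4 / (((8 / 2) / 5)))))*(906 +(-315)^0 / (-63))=57077*sqrt(10) / 350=515.70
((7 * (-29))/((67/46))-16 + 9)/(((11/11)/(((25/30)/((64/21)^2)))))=-7208145/548864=-13.13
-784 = -784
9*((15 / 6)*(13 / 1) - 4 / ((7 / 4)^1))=3807 / 14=271.93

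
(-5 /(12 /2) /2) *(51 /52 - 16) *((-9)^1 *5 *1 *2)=-58575 /104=-563.22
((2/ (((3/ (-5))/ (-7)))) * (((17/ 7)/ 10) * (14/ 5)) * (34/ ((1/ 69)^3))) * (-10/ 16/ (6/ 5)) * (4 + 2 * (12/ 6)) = -738415230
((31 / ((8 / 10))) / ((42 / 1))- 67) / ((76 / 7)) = -11101 / 1824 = -6.09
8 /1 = 8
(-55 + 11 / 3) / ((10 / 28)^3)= -422576 / 375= -1126.87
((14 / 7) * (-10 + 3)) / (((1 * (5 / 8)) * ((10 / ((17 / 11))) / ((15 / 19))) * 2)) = -1428 / 1045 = -1.37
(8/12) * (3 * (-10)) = -20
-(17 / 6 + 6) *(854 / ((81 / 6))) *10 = -452620 / 81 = -5587.90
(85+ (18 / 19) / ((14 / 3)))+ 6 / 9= 34262 / 399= 85.87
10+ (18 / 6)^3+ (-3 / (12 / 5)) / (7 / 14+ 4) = 661 / 18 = 36.72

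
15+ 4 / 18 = 137 / 9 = 15.22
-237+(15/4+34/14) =-6463/28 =-230.82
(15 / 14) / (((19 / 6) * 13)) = 45 / 1729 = 0.03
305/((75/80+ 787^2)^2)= 78080/98206494586561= 0.00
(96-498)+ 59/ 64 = -25669/ 64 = -401.08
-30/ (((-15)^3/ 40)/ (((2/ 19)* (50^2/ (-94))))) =-8000/ 8037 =-1.00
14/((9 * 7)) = 2/9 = 0.22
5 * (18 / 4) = 45 / 2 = 22.50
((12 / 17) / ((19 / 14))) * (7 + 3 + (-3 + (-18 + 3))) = -1344 / 323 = -4.16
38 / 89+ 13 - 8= 483 / 89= 5.43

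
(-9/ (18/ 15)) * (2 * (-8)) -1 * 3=117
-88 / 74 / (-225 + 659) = -22 / 8029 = -0.00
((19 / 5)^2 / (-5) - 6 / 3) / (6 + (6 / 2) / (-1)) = -611 / 375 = -1.63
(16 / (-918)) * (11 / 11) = -8 / 459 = -0.02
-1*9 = -9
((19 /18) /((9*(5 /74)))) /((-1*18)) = -703 /7290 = -0.10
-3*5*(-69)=1035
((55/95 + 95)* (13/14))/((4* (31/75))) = 221325/4123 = 53.68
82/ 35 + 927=32527/ 35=929.34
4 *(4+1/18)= 146/9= 16.22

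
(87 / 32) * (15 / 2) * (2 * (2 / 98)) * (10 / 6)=2175 / 1568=1.39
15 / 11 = 1.36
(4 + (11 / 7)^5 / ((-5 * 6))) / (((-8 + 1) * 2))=-1855789 / 7058940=-0.26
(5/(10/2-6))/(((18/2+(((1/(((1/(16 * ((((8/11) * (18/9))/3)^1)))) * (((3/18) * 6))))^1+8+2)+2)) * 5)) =-33/949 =-0.03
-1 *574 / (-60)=287 / 30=9.57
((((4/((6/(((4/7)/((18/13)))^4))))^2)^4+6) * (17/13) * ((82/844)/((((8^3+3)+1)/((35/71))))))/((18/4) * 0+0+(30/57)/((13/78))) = 988496768829547431805698891398941251968774809801199550049120541393/4286320923806555491720271682044612335220601180591950827271715963025488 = 0.00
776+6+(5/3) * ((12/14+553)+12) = 36227/21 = 1725.10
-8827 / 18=-490.39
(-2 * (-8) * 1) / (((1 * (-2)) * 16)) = -1 / 2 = -0.50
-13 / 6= -2.17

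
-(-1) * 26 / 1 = 26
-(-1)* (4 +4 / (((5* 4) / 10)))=6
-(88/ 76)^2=-1.34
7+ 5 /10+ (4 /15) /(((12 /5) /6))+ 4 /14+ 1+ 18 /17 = 7505 /714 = 10.51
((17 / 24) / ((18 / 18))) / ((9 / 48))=34 / 9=3.78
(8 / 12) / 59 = 2 / 177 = 0.01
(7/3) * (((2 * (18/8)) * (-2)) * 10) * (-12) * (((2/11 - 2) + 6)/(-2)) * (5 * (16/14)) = -331200/11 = -30109.09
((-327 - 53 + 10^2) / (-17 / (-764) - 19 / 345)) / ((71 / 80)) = 5904192000 / 614221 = 9612.49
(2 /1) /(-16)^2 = 1 /128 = 0.01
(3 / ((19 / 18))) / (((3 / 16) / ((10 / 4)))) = 720 / 19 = 37.89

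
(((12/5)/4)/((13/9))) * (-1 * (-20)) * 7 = 756/13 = 58.15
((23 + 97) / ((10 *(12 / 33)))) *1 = 33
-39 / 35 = -1.11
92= 92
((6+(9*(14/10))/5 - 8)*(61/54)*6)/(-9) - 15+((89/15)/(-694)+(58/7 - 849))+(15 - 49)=-8756456299/9837450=-890.11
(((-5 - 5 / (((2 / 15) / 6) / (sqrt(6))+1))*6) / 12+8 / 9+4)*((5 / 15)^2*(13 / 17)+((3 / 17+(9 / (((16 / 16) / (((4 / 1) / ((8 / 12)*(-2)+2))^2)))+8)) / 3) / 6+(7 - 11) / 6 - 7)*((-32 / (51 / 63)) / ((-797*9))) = -1511797672 / 226663564977+1552600*sqrt(6) / 2798315617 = -0.01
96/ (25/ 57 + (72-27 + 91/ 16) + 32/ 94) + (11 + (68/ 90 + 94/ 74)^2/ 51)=4037789995390994/ 311900570241975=12.95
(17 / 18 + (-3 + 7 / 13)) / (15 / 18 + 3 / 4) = -710 / 741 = -0.96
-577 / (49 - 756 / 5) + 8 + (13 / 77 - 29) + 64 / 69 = -5529889 / 387849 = -14.26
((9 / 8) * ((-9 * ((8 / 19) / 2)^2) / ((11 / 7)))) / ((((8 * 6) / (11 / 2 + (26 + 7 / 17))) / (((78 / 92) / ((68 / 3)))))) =-23992605 / 3378590336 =-0.01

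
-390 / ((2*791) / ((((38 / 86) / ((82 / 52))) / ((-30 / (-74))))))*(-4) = 0.68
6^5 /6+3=1299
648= 648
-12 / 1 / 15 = -4 / 5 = -0.80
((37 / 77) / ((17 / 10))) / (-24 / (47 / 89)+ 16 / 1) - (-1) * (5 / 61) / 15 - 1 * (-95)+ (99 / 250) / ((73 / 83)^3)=770429639580214081 / 8060749483363500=95.58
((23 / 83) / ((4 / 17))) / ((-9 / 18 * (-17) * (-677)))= -23 / 112382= -0.00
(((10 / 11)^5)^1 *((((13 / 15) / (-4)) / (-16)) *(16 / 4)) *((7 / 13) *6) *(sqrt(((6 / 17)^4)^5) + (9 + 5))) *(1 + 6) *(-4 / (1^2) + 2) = -6914873892753190000 / 324677833661211899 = -21.30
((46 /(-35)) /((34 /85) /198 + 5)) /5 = -2277 /43330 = -0.05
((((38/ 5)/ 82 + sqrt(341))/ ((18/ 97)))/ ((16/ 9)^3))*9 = 1343547/ 1679360 + 70713*sqrt(341)/ 8192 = 160.20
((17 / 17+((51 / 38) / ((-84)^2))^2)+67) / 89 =543188717857 / 710938174464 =0.76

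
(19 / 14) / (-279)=-19 / 3906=-0.00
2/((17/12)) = 24/17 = 1.41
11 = 11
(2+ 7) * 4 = 36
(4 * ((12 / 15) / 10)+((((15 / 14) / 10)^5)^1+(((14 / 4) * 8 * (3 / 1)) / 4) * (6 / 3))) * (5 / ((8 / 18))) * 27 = 4424683826817 / 344207360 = 12854.70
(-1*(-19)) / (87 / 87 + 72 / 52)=247 / 31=7.97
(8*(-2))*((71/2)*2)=-1136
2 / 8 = 1 / 4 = 0.25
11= 11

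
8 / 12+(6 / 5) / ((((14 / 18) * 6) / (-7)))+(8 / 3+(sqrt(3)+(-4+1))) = -22 / 15+sqrt(3) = 0.27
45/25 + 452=2269/5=453.80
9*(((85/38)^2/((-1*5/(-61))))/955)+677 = 186877969/275804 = 677.58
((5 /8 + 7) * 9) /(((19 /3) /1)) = 1647 /152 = 10.84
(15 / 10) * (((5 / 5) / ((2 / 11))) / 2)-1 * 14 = -79 / 8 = -9.88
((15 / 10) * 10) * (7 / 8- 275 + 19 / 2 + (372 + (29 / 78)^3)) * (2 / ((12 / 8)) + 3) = 127448525 / 18252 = 6982.72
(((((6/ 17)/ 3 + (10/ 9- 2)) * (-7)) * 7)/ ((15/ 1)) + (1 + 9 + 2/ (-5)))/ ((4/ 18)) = 13907/ 255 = 54.54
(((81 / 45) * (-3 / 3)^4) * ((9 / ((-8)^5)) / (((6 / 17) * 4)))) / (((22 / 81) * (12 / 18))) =-111537 / 57671680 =-0.00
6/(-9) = -2/3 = -0.67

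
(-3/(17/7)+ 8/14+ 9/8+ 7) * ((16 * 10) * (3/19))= 426180/2261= 188.49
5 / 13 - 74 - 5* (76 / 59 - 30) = 53647 / 767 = 69.94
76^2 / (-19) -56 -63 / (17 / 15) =-7065 / 17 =-415.59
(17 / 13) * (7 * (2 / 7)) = 34 / 13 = 2.62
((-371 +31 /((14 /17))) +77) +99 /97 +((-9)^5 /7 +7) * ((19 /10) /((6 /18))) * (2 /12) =-1602921 /194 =-8262.48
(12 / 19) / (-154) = -6 / 1463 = -0.00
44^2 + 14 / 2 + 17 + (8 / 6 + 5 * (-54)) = 5074 / 3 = 1691.33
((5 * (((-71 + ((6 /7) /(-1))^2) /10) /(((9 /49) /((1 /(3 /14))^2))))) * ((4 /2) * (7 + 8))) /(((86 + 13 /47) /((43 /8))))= -340956847 /43794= -7785.47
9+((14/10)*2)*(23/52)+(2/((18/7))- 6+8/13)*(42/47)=112211/18330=6.12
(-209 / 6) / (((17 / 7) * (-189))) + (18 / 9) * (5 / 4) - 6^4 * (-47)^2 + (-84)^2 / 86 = -169508029727 / 59211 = -2862779.38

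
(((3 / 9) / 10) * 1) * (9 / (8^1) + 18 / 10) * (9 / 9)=39 / 400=0.10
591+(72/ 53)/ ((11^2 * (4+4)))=3790092/ 6413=591.00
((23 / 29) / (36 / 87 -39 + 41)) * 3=69 / 70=0.99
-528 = -528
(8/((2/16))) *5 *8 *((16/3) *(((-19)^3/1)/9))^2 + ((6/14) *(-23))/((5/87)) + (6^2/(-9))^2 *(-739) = 1079119293960053/25515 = 42293525140.51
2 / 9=0.22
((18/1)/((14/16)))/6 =24/7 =3.43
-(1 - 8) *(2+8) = 70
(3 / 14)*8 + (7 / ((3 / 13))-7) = 526 / 21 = 25.05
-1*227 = -227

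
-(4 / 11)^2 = -16 / 121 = -0.13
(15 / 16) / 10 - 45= -1437 / 32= -44.91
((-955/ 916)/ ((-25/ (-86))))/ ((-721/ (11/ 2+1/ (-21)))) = 8213/ 302820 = 0.03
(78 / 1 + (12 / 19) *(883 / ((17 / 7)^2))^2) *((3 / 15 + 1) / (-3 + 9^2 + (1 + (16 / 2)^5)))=9035271036 / 17374957151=0.52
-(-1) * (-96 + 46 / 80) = -3817 / 40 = -95.42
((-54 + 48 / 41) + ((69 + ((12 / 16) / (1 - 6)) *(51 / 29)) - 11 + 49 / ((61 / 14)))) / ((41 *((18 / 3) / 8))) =7810329 / 14868445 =0.53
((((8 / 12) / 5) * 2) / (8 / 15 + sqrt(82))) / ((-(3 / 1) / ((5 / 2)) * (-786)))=-20 / 10838547 + 25 * sqrt(82) / 7225698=0.00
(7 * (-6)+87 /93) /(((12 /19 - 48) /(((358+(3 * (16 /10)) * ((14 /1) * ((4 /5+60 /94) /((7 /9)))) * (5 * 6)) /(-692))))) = -11612493131 /2268549000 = -5.12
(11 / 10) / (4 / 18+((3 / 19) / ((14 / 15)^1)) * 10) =13167 / 22910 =0.57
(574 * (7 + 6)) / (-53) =-7462 / 53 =-140.79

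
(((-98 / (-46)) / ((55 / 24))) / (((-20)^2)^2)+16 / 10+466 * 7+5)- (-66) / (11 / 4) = 83302780147 / 25300000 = 3292.60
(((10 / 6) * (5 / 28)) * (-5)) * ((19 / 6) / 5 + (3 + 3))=-4975 / 504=-9.87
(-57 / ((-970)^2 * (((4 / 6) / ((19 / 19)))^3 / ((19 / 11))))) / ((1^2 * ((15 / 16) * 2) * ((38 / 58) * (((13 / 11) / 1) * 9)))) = -1653 / 61158500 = -0.00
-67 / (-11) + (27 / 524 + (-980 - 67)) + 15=-5913043 / 5764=-1025.86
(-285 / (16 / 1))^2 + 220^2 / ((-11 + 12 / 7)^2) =38012209 / 43264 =878.61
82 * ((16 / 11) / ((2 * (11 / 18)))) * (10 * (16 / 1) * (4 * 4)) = 30228480 / 121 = 249822.15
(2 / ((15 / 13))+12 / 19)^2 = 454276 / 81225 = 5.59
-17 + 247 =230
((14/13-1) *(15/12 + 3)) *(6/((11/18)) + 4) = 646/143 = 4.52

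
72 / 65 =1.11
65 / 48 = 1.35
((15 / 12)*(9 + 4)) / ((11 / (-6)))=-195 / 22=-8.86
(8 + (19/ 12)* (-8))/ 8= -7/ 12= -0.58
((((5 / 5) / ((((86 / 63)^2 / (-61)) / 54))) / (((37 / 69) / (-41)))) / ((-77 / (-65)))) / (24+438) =8177182065 / 33111892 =246.96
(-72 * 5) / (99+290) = -360 / 389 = -0.93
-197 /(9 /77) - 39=-15520 /9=-1724.44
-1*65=-65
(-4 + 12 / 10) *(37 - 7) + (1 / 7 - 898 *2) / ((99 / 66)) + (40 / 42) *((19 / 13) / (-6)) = -149932 / 117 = -1281.47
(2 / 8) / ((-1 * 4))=-1 / 16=-0.06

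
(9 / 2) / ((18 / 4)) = 1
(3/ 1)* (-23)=-69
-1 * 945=-945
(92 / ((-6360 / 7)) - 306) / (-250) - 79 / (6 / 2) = -3326933 / 132500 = -25.11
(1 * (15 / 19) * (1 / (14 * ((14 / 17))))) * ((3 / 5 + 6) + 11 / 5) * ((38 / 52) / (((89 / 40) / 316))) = 62.54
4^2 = 16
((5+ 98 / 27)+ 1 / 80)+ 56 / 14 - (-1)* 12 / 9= 30187 / 2160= 13.98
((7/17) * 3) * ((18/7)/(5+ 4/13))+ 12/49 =16158/19159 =0.84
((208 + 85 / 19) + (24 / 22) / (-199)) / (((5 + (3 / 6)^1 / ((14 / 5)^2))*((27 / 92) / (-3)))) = -63737818592 / 148604643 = -428.91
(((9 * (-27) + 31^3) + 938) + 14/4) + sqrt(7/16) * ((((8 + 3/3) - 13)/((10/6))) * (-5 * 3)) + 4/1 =9 * sqrt(7) + 60987/2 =30517.31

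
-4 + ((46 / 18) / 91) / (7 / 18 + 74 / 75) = -224166 / 56329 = -3.98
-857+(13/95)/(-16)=-857.01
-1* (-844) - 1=843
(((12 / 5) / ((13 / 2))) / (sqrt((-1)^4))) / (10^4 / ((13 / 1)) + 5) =8 / 16775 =0.00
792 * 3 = 2376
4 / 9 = 0.44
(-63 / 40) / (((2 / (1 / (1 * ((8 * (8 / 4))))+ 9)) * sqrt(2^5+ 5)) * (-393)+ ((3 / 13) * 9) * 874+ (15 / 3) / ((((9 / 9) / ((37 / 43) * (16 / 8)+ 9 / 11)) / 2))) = -576142801379145 / 617994513799939072 - 27148140230211 * sqrt(37) / 617994513799939072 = -0.00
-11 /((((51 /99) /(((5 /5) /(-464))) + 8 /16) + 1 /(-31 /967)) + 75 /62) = 11253 /274690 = 0.04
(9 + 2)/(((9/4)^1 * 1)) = 44/9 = 4.89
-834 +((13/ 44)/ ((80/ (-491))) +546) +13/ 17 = -17296671/ 59840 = -289.05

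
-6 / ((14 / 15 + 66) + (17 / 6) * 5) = -60 / 811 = -0.07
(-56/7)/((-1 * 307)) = 8/307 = 0.03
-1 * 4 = -4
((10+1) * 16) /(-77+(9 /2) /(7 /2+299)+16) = -6655 /2306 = -2.89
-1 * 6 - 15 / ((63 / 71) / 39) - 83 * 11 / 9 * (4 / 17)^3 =-206327593 / 309519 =-666.61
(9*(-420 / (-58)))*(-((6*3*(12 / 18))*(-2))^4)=-627056640 / 29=-21622642.76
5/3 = 1.67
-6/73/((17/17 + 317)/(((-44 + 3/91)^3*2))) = 128096024002/2915566199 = 43.94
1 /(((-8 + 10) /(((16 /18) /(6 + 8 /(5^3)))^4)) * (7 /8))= 250000000000 /947599706733687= 0.00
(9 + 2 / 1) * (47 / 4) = 517 / 4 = 129.25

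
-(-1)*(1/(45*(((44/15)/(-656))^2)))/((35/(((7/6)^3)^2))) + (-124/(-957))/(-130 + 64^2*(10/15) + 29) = 6463654508251/80722172916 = 80.07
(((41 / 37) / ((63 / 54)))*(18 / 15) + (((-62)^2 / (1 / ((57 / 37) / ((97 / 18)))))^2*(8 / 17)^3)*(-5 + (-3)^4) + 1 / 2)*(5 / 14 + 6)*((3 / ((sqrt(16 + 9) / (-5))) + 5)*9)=33937173080405865945603 / 31009142787770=1094424741.52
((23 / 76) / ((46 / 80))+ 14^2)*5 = 18670 / 19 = 982.63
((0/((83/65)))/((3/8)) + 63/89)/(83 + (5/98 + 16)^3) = 59295096/353351222317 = 0.00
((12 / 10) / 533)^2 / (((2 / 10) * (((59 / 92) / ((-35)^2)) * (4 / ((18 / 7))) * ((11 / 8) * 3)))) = 1391040 / 184373761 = 0.01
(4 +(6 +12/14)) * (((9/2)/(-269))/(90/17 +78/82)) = -79458/2732233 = -0.03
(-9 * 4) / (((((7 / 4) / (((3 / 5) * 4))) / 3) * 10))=-2592 / 175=-14.81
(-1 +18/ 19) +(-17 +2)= -286/ 19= -15.05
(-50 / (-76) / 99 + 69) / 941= 259603 / 3540042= 0.07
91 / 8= 11.38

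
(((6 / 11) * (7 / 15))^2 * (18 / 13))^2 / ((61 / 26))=24893568 / 7256445625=0.00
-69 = -69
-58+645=587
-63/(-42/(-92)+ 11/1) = -2898/527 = -5.50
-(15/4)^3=-3375/64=-52.73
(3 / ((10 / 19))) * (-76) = -2166 / 5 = -433.20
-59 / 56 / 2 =-59 / 112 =-0.53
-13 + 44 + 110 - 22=119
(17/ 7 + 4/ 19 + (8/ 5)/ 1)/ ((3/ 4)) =11276/ 1995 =5.65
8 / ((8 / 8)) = 8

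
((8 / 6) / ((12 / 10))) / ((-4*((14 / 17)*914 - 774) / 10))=425 / 3258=0.13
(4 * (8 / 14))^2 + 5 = 501 / 49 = 10.22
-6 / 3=-2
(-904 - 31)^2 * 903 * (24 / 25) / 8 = 94731021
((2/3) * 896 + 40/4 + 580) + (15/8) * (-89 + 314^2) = 4461311/24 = 185887.96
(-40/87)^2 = 1600/7569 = 0.21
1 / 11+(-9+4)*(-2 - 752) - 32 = 41119 / 11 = 3738.09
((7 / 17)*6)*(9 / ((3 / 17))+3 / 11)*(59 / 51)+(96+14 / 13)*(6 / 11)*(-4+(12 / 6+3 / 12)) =2226693 / 41327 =53.88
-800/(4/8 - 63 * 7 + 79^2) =-1600/11601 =-0.14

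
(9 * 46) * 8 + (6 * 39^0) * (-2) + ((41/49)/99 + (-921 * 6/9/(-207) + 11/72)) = 982772893/297528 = 3303.13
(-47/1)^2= 2209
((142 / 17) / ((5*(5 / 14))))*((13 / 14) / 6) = 923 / 1275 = 0.72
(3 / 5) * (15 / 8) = 9 / 8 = 1.12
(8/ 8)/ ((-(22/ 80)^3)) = -64000/ 1331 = -48.08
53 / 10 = 5.30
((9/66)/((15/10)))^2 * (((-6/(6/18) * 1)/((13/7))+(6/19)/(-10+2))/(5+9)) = -0.01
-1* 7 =-7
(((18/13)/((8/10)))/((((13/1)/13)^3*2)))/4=45/208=0.22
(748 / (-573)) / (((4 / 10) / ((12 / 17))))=-440 / 191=-2.30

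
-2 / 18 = -1 / 9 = -0.11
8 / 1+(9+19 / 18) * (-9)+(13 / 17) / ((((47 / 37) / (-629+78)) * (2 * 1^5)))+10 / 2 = -194438 / 799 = -243.35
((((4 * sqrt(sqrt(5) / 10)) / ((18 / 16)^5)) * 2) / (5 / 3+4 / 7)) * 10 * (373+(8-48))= 67895296 * sqrt(2) * 5^(3 / 4) / 102789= 3123.46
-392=-392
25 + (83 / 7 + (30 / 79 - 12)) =13956 / 553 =25.24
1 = 1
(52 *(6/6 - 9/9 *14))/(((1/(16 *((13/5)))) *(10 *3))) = -70304/75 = -937.39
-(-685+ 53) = 632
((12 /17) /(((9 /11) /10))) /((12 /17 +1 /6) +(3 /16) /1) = 1408 /173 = 8.14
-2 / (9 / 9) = -2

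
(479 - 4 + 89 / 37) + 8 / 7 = 123944 / 259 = 478.55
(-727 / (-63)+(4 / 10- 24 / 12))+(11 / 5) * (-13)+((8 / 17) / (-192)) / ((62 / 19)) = -49565291 / 2656080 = -18.66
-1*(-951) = 951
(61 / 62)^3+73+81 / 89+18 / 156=20674814397 / 275745496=74.98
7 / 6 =1.17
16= 16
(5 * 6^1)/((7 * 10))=0.43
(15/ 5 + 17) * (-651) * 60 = -781200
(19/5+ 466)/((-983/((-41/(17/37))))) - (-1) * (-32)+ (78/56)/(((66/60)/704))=527610911/584885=902.08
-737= -737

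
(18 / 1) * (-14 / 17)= -252 / 17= -14.82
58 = 58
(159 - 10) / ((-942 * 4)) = -149 / 3768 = -0.04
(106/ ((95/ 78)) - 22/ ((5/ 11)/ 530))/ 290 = -1214336/ 13775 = -88.16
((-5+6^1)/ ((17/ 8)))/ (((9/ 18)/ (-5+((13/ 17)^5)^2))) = -159073776166336/ 34271896307633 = -4.64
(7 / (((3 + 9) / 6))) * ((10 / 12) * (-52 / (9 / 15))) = -2275 / 9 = -252.78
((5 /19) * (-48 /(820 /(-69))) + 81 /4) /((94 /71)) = 100323 /6232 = 16.10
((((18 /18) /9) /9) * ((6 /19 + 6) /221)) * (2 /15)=16 /340119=0.00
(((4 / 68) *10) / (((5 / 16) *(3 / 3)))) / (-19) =-32 / 323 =-0.10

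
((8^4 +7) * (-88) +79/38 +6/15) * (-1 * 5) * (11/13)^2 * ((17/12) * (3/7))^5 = 906611937611941/8501921792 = 106636.12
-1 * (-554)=554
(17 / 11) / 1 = 1.55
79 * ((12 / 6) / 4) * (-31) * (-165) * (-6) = -1212255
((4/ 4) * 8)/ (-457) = -8/ 457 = -0.02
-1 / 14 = -0.07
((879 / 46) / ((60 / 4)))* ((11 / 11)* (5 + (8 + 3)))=2344 / 115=20.38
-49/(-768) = 49/768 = 0.06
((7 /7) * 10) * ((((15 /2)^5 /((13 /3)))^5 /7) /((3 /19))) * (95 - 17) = 5829232200679676234722137451171875 /1677109231616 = 3475761799404589268693.20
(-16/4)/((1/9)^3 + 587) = -729/106981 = -0.01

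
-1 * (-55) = 55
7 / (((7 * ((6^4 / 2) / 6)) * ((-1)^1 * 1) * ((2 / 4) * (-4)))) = 1 / 216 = 0.00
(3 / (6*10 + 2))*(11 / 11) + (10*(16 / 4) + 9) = 3041 / 62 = 49.05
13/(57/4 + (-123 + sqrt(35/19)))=-85956/718943 - 208 * sqrt(665)/3594715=-0.12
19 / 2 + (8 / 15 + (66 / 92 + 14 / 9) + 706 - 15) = 727922 / 1035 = 703.31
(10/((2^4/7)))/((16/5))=175/128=1.37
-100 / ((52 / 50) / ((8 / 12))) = -64.10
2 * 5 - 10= 0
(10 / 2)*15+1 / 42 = 75.02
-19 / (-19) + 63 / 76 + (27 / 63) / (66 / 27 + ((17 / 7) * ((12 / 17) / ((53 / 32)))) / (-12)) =601621 / 299212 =2.01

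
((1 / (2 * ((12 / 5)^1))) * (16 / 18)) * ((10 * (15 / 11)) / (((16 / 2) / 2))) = 125 / 198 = 0.63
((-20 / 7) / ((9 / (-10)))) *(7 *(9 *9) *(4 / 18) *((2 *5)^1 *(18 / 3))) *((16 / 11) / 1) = 384000 / 11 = 34909.09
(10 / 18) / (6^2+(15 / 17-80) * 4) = -85 / 42912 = -0.00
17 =17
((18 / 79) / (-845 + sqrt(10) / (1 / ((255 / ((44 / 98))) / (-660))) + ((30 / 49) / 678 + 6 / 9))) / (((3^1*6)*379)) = -109150504154083392 / 2759313251216414034165167 + 111245363518212*sqrt(10) / 2759313251216414034165167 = -0.00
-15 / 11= -1.36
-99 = -99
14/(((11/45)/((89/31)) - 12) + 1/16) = -897120/759499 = -1.18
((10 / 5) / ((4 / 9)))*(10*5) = 225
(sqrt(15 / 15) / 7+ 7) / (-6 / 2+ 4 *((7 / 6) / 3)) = -450 / 91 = -4.95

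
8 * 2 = 16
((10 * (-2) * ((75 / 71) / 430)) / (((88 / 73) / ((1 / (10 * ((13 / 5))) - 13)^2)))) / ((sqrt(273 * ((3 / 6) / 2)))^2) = -207263425 / 2065891828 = -0.10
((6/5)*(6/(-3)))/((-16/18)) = 27/10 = 2.70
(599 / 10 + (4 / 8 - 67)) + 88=81.40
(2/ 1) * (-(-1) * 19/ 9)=38/ 9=4.22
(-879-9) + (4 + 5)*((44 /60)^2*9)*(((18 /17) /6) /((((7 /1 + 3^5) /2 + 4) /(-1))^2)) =-697812237 /785825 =-888.00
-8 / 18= -4 / 9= -0.44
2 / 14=1 / 7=0.14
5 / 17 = 0.29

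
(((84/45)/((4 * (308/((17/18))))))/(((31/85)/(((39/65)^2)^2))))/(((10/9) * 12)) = 2601/68200000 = 0.00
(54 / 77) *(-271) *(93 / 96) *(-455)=14743755 / 176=83771.34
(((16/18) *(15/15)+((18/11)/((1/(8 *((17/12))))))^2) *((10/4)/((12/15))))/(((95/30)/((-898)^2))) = 274407694.33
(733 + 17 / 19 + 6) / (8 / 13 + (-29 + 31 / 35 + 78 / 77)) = -27.94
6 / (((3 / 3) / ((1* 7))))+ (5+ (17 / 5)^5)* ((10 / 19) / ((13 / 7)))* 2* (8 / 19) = 444739218 / 2933125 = 151.63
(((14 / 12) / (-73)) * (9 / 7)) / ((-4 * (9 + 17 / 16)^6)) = 6291456 / 1271388024262153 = 0.00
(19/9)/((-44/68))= -323/99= -3.26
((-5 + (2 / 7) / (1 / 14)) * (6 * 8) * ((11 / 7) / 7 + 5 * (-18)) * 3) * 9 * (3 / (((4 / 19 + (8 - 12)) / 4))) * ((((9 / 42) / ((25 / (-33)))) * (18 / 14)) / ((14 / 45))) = 36192746106 / 84035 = 430686.57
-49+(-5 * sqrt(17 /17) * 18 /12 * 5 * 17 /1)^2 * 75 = 121921679 /4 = 30480419.75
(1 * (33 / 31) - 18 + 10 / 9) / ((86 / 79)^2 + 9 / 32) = -881728480 / 81702639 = -10.79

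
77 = 77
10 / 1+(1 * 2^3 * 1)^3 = 522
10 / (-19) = -10 / 19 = -0.53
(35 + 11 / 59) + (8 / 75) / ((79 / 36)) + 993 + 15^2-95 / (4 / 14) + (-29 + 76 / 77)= 16019763481 / 17944850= 892.72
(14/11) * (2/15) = 28/165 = 0.17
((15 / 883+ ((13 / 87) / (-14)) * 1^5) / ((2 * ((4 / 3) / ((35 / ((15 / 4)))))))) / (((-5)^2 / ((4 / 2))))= 6791 / 3841050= 0.00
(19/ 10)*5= 19/ 2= 9.50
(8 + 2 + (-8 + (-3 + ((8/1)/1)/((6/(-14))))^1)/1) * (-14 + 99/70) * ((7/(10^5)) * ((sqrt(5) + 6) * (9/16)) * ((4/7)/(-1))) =-467811/14000000-155937 * sqrt(5)/28000000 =-0.05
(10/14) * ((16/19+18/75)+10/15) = 356/285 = 1.25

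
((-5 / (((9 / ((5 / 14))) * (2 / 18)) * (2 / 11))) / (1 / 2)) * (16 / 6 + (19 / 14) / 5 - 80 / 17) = 347105 / 9996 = 34.72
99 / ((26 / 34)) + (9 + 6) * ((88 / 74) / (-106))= 3296073 / 25493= 129.29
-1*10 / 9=-10 / 9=-1.11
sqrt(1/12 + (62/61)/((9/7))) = sqrt(117059)/366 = 0.93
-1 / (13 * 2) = -0.04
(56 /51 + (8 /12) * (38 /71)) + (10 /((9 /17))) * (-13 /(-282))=3562099 /1531683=2.33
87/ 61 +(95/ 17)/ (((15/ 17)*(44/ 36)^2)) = 41820/ 7381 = 5.67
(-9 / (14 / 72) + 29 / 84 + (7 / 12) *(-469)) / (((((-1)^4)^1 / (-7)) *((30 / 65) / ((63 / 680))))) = 61061 / 136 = 448.98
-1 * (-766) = 766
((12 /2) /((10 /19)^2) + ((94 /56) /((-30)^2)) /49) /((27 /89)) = 476075507 /6667920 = 71.40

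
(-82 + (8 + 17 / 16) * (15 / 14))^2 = 262213249 / 50176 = 5225.87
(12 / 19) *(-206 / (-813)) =824 / 5149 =0.16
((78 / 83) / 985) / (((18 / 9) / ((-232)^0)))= 39 / 81755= 0.00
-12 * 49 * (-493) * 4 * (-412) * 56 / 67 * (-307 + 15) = 7811821860864 / 67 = 116594356132.30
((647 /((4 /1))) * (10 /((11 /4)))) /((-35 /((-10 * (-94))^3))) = -1074775696000 /77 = -13958125922.08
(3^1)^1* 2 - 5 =1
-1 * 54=-54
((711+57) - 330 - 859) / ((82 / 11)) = -4631 / 82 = -56.48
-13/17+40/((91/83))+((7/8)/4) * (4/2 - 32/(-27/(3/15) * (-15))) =1812082261/50122800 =36.15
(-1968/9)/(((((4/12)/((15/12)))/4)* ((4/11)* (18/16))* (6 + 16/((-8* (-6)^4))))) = -1336.64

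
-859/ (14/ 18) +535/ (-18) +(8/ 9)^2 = -1133.36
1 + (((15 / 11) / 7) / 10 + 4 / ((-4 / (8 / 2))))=-459 / 154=-2.98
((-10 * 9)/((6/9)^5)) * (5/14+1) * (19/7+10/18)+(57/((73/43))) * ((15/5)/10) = -864998199/286160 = -3022.78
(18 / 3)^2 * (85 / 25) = 612 / 5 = 122.40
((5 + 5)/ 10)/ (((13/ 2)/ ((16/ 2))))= 16/ 13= 1.23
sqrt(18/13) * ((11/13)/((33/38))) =1.15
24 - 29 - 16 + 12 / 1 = -9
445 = 445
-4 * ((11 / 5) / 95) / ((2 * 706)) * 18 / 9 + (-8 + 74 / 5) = 1140168 / 167675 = 6.80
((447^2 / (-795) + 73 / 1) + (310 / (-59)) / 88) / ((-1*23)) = 122722843 / 15822620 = 7.76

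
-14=-14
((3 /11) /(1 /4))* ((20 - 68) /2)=-288 /11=-26.18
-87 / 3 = -29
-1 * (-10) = 10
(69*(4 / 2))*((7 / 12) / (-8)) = -161 / 16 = -10.06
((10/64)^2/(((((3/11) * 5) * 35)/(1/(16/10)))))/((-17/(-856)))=5885/365568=0.02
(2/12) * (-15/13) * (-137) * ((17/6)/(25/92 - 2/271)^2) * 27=1809646461620/62748517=28839.67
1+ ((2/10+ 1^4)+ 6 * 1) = 41/5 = 8.20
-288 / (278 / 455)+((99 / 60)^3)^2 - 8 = -4084933952309 / 8896000000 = -459.19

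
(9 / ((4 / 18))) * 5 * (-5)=-2025 / 2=-1012.50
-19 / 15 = -1.27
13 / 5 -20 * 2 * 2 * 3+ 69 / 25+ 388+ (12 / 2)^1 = 3984 / 25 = 159.36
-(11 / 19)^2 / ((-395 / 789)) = 95469 / 142595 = 0.67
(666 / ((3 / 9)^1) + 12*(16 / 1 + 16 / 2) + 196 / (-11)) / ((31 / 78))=1946100 / 341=5707.04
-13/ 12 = -1.08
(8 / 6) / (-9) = -4 / 27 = -0.15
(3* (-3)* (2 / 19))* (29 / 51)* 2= -348 / 323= -1.08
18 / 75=6 / 25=0.24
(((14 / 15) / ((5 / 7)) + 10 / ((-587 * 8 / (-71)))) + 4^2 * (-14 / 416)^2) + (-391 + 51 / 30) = -46167967451 / 119043600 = -387.82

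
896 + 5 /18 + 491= 1387.28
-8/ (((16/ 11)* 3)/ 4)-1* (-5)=-7/ 3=-2.33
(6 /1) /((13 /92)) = 552 /13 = 42.46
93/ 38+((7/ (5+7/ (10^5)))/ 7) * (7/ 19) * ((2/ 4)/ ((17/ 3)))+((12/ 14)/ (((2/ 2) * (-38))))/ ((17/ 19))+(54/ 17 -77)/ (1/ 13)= -721478033953/ 753677218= -957.28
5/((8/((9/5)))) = 9/8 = 1.12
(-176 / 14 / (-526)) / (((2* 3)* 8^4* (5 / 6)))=11 / 9425920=0.00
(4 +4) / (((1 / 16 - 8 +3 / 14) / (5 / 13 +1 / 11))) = -60928 / 123695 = -0.49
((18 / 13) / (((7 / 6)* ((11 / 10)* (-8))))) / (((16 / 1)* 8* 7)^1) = -135 / 896896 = -0.00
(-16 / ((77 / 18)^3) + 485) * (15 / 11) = 3319877895 / 5021863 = 661.08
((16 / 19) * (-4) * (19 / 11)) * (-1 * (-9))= -52.36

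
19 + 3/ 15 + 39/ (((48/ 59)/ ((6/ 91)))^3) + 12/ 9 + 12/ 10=9684629959/ 445186560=21.75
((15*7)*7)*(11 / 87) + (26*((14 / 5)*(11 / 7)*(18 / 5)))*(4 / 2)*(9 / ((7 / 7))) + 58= 5483937 / 725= 7564.05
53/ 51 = 1.04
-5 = -5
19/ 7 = 2.71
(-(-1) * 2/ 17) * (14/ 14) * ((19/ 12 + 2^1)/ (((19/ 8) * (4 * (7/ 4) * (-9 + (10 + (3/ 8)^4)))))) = 704512/ 28332591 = 0.02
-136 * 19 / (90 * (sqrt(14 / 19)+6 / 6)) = -24548 / 225+1292 * sqrt(266) / 225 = -15.45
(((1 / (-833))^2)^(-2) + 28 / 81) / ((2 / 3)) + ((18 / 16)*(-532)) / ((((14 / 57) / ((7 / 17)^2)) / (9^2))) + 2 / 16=45084041249445805 / 62424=722222883016.88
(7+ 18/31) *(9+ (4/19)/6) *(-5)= -605125/1767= -342.46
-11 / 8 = -1.38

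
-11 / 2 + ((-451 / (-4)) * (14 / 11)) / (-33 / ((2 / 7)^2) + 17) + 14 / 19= -302181 / 58862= -5.13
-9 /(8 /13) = -14.62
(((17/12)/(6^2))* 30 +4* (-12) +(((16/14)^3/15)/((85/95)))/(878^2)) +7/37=-697981799568749/14968431931320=-46.63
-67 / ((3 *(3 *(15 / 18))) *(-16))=67 / 120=0.56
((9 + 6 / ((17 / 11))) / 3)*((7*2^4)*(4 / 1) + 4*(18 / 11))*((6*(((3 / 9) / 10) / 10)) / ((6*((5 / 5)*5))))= 730 / 561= 1.30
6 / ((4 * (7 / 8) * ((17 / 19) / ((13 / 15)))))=988 / 595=1.66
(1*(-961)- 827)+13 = -1775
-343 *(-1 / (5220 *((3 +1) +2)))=0.01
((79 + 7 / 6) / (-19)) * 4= -962 / 57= -16.88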